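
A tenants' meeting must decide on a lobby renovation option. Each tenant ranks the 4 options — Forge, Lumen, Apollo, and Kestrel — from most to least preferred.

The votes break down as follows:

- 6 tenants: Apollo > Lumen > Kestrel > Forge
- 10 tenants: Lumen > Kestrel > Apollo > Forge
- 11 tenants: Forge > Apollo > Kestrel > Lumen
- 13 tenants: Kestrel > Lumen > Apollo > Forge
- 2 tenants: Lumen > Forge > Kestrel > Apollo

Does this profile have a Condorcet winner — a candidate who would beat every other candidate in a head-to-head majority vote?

Head-to-head results (42 voters total):
Forge vs Lumen: Lumen wins 31–11.
Forge vs Apollo: Apollo wins 29–13.
Forge vs Kestrel: Kestrel wins 29–13.
Lumen vs Apollo: Lumen wins 25–17.
Lumen vs Kestrel: Kestrel wins 24–18.
Apollo vs Kestrel: Kestrel wins 25–17.
Kestrel beats each rival — Forge (29–13), Lumen (24–18), Apollo (25–17) — so Kestrel is the Condorcet winner.

Yes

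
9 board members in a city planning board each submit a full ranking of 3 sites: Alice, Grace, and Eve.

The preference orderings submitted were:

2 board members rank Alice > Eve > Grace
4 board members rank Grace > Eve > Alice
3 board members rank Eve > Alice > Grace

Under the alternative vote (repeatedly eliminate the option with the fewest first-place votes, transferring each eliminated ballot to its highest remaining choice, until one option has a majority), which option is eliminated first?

Round 1: Grace 4, Eve 3, Alice 2. Alice has the fewest and is eliminated.
Round 2: Eve 5, Grace 4. Eve has a majority.

Alice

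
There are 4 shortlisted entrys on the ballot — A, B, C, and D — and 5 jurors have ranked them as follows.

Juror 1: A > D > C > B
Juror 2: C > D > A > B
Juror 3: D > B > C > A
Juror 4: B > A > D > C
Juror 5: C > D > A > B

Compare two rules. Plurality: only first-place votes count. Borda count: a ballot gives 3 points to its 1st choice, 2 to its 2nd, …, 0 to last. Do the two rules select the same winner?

Plurality first-place counts: A 1, B 1, C 2, D 1 → C.
Borda totals: A 7, B 5, C 8, D 10 → D.
The two rules disagree: plurality picks C, Borda picks D.

No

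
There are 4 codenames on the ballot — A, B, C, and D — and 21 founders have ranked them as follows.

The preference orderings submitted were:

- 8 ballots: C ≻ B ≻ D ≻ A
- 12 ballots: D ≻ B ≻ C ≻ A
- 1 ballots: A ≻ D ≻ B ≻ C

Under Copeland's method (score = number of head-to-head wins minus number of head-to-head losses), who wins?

D

Pairwise results:
  A vs B: B wins 20–1.
  A vs C: C wins 20–1.
  A vs D: D wins 20–1.
  B vs C: B wins 13–8.
  B vs D: D wins 13–8.
  C vs D: D wins 13–8.
Copeland scores (wins − losses):
  A: 0 − 3 = -3
  B: 2 − 1 = 1
  C: 1 − 2 = -1
  D: 3 − 0 = 3
D has the best Copeland score.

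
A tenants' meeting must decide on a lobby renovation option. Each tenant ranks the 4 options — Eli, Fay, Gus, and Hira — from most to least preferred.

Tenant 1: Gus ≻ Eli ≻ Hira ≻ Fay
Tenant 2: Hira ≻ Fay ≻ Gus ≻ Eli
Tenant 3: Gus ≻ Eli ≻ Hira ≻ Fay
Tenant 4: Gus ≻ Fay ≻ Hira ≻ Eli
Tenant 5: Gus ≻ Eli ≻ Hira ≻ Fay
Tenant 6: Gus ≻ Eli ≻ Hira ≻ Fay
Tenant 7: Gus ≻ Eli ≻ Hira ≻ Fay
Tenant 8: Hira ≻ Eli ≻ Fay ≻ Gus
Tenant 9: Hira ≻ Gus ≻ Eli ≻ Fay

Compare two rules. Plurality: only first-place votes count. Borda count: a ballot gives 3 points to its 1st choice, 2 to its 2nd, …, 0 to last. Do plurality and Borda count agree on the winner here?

Yes

Plurality first-place counts: Eli 0, Fay 0, Gus 6, Hira 3 → Gus.
Borda totals: Eli 13, Fay 5, Gus 21, Hira 15 → Gus.
The two rules agree on Gus.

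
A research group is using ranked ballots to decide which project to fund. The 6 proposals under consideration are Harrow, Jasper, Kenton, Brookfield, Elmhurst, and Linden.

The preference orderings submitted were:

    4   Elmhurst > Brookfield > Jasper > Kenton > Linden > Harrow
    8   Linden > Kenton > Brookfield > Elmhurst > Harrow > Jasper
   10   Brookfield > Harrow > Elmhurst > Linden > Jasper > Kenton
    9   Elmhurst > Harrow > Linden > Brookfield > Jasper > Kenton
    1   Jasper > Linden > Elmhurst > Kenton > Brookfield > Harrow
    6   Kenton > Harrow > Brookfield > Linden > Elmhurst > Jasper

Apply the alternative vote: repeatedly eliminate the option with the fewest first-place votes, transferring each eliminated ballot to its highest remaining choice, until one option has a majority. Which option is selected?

Brookfield

Round 1: Elmhurst 13, Brookfield 10, Linden 8, Kenton 6, Jasper 1, Harrow 0. Harrow has the fewest and is eliminated.
Round 2: Elmhurst 13, Brookfield 10, Linden 8, Kenton 6, Jasper 1. Jasper has the fewest and is eliminated.
Round 3: Elmhurst 13, Brookfield 10, Linden 9, Kenton 6. Kenton has the fewest and is eliminated.
Round 4: Brookfield 16, Elmhurst 13, Linden 9. Linden has the fewest and is eliminated.
Round 5: Brookfield 24, Elmhurst 14. Brookfield has a majority.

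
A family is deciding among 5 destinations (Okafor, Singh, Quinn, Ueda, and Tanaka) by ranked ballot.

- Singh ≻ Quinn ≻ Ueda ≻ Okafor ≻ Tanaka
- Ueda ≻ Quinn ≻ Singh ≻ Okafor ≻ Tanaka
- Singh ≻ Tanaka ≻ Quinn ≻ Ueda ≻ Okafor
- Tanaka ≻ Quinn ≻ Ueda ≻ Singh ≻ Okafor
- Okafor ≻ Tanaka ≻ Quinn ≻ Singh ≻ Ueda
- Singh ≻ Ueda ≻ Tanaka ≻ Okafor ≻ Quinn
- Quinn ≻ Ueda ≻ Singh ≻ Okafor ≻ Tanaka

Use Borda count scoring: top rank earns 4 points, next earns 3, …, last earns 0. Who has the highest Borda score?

Borda scores:
  Okafor: 1 + 1 + 0 + 0 + 4 + 1 + 1 = 8
  Singh: 4 + 2 + 4 + 1 + 1 + 4 + 2 = 18
  Quinn: 3 + 3 + 2 + 3 + 2 + 0 + 4 = 17
  Ueda: 2 + 4 + 1 + 2 + 0 + 3 + 3 = 15
  Tanaka: 0 + 0 + 3 + 4 + 3 + 2 + 0 = 12
Singh has the highest total.

Singh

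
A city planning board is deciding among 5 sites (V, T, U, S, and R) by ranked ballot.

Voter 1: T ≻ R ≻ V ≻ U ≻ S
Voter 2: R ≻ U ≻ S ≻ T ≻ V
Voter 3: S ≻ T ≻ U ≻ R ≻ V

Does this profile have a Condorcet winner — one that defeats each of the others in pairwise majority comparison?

No

Head-to-head results (3 voters total):
V vs T: T wins 3–0.
V vs U: U wins 2–1.
V vs S: S wins 2–1.
V vs R: R wins 3–0.
T vs U: T wins 2–1.
T vs S: S wins 2–1.
T vs R: T wins 2–1.
U vs S: U wins 2–1.
U vs R: R wins 2–1.
S vs R: R wins 2–1.
No candidate beats all others: T beats U beats S beats T, a majority cycle.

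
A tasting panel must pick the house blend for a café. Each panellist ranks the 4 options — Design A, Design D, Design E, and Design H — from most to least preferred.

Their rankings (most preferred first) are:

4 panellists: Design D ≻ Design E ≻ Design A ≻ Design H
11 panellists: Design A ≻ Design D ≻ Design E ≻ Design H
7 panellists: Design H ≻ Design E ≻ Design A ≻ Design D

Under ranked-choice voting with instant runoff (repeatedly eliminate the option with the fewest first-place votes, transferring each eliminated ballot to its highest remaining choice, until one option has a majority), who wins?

Design A

Round 1: Design A 11, Design H 7, Design D 4, Design E 0. Design E has the fewest and is eliminated.
Round 2: Design A 11, Design H 7, Design D 4. Design D has the fewest and is eliminated.
Round 3: Design A 15, Design H 7. Design A has a majority.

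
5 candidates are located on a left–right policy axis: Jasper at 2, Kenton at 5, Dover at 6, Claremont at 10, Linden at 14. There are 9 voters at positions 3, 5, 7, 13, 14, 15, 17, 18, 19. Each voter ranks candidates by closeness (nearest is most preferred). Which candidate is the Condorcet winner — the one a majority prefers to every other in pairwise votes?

With single-peaked preferences on a line, the Condorcet winner is the candidate closest to the median voter.
The median voter (position 14) is closest to Linden at 14.
Check: Linden vs Dover — voters closer to Linden: 6 of 9.

Linden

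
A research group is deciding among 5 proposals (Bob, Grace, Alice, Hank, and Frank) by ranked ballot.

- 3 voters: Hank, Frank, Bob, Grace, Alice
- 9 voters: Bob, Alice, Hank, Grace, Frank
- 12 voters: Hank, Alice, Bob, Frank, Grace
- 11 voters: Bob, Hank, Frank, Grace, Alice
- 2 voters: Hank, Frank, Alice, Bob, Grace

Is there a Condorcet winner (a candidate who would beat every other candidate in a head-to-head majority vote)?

Yes

Head-to-head results (37 voters total):
Bob vs Grace: Bob wins 37–0.
Bob vs Alice: Bob wins 23–14.
Bob vs Hank: Bob wins 20–17.
Bob vs Frank: Bob wins 32–5.
Grace vs Alice: Alice wins 23–14.
Grace vs Hank: Hank wins 37–0.
Grace vs Frank: Frank wins 28–9.
Alice vs Hank: Hank wins 28–9.
Alice vs Frank: Alice wins 21–16.
Hank vs Frank: Hank wins 37–0.
Bob beats each rival — Grace (37–0), Alice (23–14), Hank (20–17), Frank (32–5) — so Bob is the Condorcet winner.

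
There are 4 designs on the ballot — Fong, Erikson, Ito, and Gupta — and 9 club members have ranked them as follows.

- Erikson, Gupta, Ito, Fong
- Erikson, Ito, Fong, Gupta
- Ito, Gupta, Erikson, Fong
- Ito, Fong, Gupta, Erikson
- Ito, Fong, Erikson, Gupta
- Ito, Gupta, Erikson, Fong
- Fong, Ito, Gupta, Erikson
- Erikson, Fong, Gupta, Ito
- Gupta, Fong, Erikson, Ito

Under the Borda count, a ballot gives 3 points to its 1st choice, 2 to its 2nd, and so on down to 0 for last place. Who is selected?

Ito

Borda scores:
  Fong: 0 + 1 + 0 + 2 + 2 + 0 + 3 + 2 + 2 = 12
  Erikson: 3 + 3 + 1 + 0 + 1 + 1 + 0 + 3 + 1 = 13
  Ito: 1 + 2 + 3 + 3 + 3 + 3 + 2 + 0 + 0 = 17
  Gupta: 2 + 0 + 2 + 1 + 0 + 2 + 1 + 1 + 3 = 12
Ito has the highest total.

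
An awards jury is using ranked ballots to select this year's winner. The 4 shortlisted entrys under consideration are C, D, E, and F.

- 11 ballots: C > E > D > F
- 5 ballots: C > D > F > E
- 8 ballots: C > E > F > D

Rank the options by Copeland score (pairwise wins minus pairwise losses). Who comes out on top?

Pairwise results:
  C vs D: C wins 24–0.
  C vs E: C wins 24–0.
  C vs F: C wins 24–0.
  D vs E: E wins 19–5.
  D vs F: D wins 16–8.
  E vs F: E wins 19–5.
Copeland scores (wins − losses):
  C: 3 − 0 = 3
  D: 1 − 2 = -1
  E: 2 − 1 = 1
  F: 0 − 3 = -3
C has the best Copeland score.

C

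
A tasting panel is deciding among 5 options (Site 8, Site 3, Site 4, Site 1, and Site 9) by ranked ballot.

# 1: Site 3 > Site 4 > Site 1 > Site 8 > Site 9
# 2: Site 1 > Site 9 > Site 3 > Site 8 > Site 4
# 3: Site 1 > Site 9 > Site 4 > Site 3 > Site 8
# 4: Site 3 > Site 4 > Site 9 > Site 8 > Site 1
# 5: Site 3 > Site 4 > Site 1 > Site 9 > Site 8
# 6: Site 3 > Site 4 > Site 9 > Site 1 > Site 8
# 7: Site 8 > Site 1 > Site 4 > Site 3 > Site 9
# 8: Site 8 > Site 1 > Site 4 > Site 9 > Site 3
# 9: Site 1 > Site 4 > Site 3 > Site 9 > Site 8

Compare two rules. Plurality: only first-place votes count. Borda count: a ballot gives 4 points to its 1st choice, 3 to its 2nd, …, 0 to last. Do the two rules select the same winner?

Plurality first-place counts: Site 8 2, Site 3 4, Site 4 0, Site 1 3, Site 9 0 → Site 3.
Borda totals: Site 8 11, Site 3 22, Site 4 21, Site 1 23, Site 9 13 → Site 1.
The two rules disagree: plurality picks Site 3, Borda picks Site 1.

No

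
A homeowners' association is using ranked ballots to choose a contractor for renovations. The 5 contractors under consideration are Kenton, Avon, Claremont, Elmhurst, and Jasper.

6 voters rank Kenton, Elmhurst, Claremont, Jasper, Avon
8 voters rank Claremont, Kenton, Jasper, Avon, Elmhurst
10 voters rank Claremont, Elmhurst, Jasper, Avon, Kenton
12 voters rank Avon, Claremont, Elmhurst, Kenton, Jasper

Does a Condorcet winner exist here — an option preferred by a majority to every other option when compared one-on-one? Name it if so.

Claremont

Head-to-head results (36 voters total):
Kenton vs Avon: Avon wins 22–14.
Kenton vs Claremont: Claremont wins 30–6.
Kenton vs Elmhurst: Elmhurst wins 22–14.
Kenton vs Jasper: Kenton wins 26–10.
Avon vs Claremont: Claremont wins 24–12.
Avon vs Elmhurst: Avon wins 20–16.
Avon vs Jasper: Jasper wins 24–12.
Claremont vs Elmhurst: Claremont wins 30–6.
Claremont vs Jasper: Claremont wins 36–0.
Elmhurst vs Jasper: Elmhurst wins 28–8.
Claremont beats each rival — Kenton (30–6), Avon (24–12), Elmhurst (30–6), Jasper (36–0) — so Claremont is the Condorcet winner.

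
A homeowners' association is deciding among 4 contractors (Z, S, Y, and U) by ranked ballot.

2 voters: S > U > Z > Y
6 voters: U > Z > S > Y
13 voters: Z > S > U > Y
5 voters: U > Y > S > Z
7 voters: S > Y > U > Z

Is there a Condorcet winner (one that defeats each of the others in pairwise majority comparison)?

Head-to-head results (33 voters total):
Z vs S: Z wins 19–14.
Z vs Y: Z wins 21–12.
Z vs U: U wins 20–13.
S vs Y: S wins 28–5.
S vs U: S wins 22–11.
Y vs U: U wins 26–7.
No candidate beats all others: Z beats S beats U beats Z, a majority cycle.

No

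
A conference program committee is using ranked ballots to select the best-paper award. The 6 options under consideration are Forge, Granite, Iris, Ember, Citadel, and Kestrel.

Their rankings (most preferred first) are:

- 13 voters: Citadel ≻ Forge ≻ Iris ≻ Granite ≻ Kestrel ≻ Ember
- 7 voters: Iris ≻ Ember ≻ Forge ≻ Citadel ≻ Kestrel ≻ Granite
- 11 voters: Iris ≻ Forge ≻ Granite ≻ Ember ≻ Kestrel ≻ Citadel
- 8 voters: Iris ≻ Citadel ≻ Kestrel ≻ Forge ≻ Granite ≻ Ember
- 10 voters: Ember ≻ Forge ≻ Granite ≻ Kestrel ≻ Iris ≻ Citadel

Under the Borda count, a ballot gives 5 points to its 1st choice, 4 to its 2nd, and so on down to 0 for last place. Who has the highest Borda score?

Borda scores:
  Forge: 13·4 + 7·3 + 11·4 + 8·2 + 10·4 = 173
  Granite: 13·2 + 7·0 + 11·3 + 8·1 + 10·3 = 97
  Iris: 13·3 + 7·5 + 11·5 + 8·5 + 10·1 = 179
  Ember: 13·0 + 7·4 + 11·2 + 8·0 + 10·5 = 100
  Citadel: 13·5 + 7·2 + 11·0 + 8·4 + 10·0 = 111
  Kestrel: 13·1 + 7·1 + 11·1 + 8·3 + 10·2 = 75
Iris has the highest total.

Iris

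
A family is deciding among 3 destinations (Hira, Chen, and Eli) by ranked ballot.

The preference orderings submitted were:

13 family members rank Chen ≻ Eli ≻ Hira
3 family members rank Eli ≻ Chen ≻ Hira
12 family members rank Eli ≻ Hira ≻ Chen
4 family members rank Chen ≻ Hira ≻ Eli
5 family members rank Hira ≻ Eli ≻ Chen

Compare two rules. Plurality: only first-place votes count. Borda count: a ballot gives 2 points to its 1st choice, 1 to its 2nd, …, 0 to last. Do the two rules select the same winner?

Plurality first-place counts: Hira 5, Chen 17, Eli 15 → Chen.
Borda totals: Hira 26, Chen 37, Eli 48 → Eli.
The two rules disagree: plurality picks Chen, Borda picks Eli.

No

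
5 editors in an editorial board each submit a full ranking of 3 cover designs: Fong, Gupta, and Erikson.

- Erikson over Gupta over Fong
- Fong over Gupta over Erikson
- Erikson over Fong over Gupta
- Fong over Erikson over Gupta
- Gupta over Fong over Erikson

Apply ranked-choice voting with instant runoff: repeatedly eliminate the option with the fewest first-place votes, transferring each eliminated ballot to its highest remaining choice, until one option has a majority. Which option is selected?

Round 1: Fong 2, Erikson 2, Gupta 1. Gupta has the fewest and is eliminated.
Round 2: Fong 3, Erikson 2. Fong has a majority.

Fong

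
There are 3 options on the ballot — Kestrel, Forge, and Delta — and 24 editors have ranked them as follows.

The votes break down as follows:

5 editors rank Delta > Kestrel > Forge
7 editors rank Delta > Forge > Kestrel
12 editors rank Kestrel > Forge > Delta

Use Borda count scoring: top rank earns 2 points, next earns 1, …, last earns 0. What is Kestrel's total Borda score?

Borda scores:
  Kestrel: 5·1 + 7·0 + 12·2 = 29
  Forge: 5·0 + 7·1 + 12·1 = 19
  Delta: 5·2 + 7·2 + 12·0 = 24

29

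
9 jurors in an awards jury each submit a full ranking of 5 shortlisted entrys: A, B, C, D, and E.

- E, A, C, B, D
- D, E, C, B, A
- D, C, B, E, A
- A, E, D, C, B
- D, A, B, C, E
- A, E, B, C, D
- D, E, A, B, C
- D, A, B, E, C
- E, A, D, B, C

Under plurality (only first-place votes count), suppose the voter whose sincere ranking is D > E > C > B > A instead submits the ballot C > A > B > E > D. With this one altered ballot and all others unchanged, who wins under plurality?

First-place totals with the altered ballot: A 2, B 0, C 1, D 4, E 2.
The winner is unchanged: still D.

D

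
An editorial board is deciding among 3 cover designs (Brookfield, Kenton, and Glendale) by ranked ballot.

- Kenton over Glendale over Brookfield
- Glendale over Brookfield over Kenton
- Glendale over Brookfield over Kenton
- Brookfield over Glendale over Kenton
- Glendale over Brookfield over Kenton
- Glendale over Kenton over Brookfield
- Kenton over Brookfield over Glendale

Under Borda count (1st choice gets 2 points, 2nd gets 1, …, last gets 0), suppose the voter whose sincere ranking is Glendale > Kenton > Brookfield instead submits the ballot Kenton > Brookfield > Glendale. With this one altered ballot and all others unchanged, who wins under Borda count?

Borda totals with the altered ballot: Brookfield 7, Kenton 6, Glendale 8.
The winner is unchanged: still Glendale.

Glendale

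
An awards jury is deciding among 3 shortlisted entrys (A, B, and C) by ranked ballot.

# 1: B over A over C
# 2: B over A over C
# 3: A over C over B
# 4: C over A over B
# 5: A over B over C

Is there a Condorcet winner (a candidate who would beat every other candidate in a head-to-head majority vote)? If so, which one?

Head-to-head results (5 voters total):
A vs B: A wins 3–2.
A vs C: A wins 4–1.
B vs C: B wins 3–2.
A beats each rival — B (3–2), C (4–1) — so A is the Condorcet winner.

A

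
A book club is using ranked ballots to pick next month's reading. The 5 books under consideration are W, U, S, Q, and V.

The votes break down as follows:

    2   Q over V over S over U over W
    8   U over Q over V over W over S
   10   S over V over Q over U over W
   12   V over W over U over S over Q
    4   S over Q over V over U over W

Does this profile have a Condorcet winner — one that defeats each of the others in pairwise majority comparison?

Head-to-head results (36 voters total):
W vs U: U wins 24–12.
W vs S: W wins 20–16.
W vs Q: Q wins 24–12.
W vs V: V wins 36–0.
U vs S: U wins 20–16.
U vs Q: U wins 20–16.
U vs V: V wins 28–8.
S vs Q: S wins 26–10.
S vs V: V wins 22–14.
Q vs V: V wins 22–14.
V beats each rival — W (36–0), U (28–8), S (22–14), Q (22–14) — so V is the Condorcet winner.

Yes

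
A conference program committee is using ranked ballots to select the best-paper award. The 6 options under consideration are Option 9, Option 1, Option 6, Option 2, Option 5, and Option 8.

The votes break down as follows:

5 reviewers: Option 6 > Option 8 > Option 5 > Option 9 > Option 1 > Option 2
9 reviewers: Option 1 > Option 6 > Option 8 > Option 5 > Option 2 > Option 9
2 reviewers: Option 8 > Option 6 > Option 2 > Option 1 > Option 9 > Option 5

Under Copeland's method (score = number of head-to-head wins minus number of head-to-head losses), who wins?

Pairwise results:
  Option 9 vs Option 1: Option 1 wins 11–5.
  Option 9 vs Option 6: Option 6 wins 16–0.
  Option 9 vs Option 2: Option 2 wins 11–5.
  Option 9 vs Option 5: Option 5 wins 14–2.
  Option 9 vs Option 8: Option 8 wins 16–0.
  Option 1 vs Option 6: Option 1 wins 9–7.
  Option 1 vs Option 2: Option 1 wins 14–2.
  Option 1 vs Option 5: Option 1 wins 11–5.
  Option 1 vs Option 8: Option 1 wins 9–7.
  Option 6 vs Option 2: Option 6 wins 16–0.
  Option 6 vs Option 5: Option 6 wins 16–0.
  Option 6 vs Option 8: Option 6 wins 14–2.
  Option 2 vs Option 5: Option 5 wins 14–2.
  Option 2 vs Option 8: Option 8 wins 16–0.
  Option 5 vs Option 8: Option 8 wins 16–0.
Copeland scores (wins − losses):
  Option 9: 0 − 5 = -5
  Option 1: 5 − 0 = 5
  Option 6: 4 − 1 = 3
  Option 2: 1 − 4 = -3
  Option 5: 2 − 3 = -1
  Option 8: 3 − 2 = 1
Option 1 has the best Copeland score.

Option 1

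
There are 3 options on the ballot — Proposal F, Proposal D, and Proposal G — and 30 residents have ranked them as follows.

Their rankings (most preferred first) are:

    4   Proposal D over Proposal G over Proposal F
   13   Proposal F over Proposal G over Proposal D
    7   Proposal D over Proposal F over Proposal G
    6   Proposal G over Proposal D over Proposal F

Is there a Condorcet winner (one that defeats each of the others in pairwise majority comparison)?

No

Head-to-head results (30 voters total):
Proposal F vs Proposal D: Proposal D wins 17–13.
Proposal F vs Proposal G: Proposal F wins 20–10.
Proposal D vs Proposal G: Proposal G wins 19–11.
No candidate beats all others: Proposal F beats Proposal G beats Proposal D beats Proposal F, a majority cycle.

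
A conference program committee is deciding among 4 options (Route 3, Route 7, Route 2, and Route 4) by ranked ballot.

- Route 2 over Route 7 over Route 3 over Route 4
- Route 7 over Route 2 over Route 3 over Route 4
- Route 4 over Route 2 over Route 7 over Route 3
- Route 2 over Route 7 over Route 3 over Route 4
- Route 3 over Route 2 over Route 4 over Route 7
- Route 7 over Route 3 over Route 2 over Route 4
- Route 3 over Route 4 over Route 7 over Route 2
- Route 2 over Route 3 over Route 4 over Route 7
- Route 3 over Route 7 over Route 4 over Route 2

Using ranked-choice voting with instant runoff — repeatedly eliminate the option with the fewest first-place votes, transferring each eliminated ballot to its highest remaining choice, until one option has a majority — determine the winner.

Round 1: Route 3 3, Route 2 3, Route 7 2, Route 4 1. Route 4 has the fewest and is eliminated.
Round 2: Route 2 4, Route 3 3, Route 7 2. Route 7 has the fewest and is eliminated.
Round 3: Route 2 5, Route 3 4. Route 2 has a majority.

Route 2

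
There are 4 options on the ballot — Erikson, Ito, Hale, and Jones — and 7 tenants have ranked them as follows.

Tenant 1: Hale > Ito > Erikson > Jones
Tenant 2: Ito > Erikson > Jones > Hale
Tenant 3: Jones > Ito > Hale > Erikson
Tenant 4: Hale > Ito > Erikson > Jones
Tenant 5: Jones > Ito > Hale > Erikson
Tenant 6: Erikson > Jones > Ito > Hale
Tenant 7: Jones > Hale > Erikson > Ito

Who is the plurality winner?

First-place vote totals:
  Erikson: 1
  Ito: 1
  Hale: 2
  Jones: 3
Jones has the most first-place votes.

Jones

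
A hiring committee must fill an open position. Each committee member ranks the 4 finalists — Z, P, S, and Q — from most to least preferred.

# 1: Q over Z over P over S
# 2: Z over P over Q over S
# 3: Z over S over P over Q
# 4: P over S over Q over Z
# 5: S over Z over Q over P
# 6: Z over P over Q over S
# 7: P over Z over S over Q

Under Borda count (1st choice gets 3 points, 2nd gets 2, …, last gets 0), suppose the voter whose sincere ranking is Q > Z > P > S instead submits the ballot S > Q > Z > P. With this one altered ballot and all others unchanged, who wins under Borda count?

Borda totals with the altered ballot: Z 14, P 11, S 11, Q 6.
The winner is unchanged: still Z.

Z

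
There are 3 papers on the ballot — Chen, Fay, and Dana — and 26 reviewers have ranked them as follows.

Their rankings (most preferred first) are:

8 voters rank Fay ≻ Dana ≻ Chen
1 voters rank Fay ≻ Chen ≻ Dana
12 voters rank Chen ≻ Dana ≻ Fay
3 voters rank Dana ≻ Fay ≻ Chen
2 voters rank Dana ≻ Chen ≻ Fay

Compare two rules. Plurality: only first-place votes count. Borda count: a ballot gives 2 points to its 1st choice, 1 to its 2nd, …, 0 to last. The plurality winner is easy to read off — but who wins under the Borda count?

Plurality first-place counts: Chen 12, Fay 9, Dana 5 → Chen.
Borda totals: Chen 27, Fay 21, Dana 30 → Dana.

Dana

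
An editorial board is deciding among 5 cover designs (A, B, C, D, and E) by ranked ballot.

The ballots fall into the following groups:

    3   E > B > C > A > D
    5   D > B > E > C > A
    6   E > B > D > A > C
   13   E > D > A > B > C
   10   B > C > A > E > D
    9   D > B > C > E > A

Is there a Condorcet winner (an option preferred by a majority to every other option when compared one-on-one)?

No

Head-to-head results (46 voters total):
A vs B: B wins 33–13.
A vs C: C wins 27–19.
A vs D: D wins 33–13.
A vs E: E wins 36–10.
B vs C: B wins 46–0.
B vs D: D wins 27–19.
B vs E: B wins 24–22.
C vs D: D wins 33–13.
C vs E: E wins 27–19.
D vs E: E wins 32–14.
No candidate beats all others: B beats E beats D beats B, a majority cycle.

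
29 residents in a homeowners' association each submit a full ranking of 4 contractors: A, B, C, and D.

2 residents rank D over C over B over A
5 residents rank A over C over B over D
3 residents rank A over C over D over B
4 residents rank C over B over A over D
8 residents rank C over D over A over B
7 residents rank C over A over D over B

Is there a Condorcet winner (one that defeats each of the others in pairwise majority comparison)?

Head-to-head results (29 voters total):
A vs B: A wins 23–6.
A vs C: C wins 21–8.
A vs D: A wins 19–10.
B vs C: C wins 29–0.
B vs D: D wins 20–9.
C vs D: C wins 27–2.
C beats each rival — A (21–8), B (29–0), D (27–2) — so C is the Condorcet winner.

Yes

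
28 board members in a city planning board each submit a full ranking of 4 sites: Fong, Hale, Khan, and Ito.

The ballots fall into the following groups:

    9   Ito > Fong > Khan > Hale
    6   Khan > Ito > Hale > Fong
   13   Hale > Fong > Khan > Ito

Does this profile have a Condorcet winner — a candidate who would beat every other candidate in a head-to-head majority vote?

No

Head-to-head results (28 voters total):
Fong vs Hale: Hale wins 19–9.
Fong vs Khan: Fong wins 22–6.
Fong vs Ito: Ito wins 15–13.
Hale vs Khan: Khan wins 15–13.
Hale vs Ito: Ito wins 15–13.
Khan vs Ito: Khan wins 19–9.
No candidate beats all others: Fong beats Khan beats Hale beats Fong, a majority cycle.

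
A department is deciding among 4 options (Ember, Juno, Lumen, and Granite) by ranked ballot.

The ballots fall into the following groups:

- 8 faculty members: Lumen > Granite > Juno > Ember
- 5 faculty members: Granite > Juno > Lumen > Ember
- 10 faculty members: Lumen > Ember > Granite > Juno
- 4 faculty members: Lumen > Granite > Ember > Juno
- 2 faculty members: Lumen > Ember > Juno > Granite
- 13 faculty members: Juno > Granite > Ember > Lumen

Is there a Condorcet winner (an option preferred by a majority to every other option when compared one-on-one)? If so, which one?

Lumen

Head-to-head results (42 voters total):
Ember vs Juno: Juno wins 26–16.
Ember vs Lumen: Lumen wins 29–13.
Ember vs Granite: Granite wins 30–12.
Juno vs Lumen: Lumen wins 24–18.
Juno vs Granite: Granite wins 27–15.
Lumen vs Granite: Lumen wins 24–18.
Lumen beats each rival — Ember (29–13), Juno (24–18), Granite (24–18) — so Lumen is the Condorcet winner.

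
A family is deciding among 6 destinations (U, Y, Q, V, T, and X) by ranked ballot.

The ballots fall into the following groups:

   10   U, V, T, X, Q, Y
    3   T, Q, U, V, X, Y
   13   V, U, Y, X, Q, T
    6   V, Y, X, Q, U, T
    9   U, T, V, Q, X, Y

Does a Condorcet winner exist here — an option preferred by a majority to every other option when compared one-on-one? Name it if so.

U

Head-to-head results (41 voters total):
U vs Y: U wins 35–6.
U vs Q: U wins 32–9.
U vs V: U wins 22–19.
U vs T: U wins 38–3.
U vs X: U wins 35–6.
Y vs Q: Q wins 22–19.
Y vs V: V wins 41–0.
Y vs T: T wins 22–19.
Y vs X: X wins 22–19.
Q vs V: V wins 38–3.
Q vs T: T wins 22–19.
Q vs X: X wins 29–12.
V vs T: V wins 29–12.
V vs X: V wins 41–0.
T vs X: T wins 22–19.
U beats each rival — Y (35–6), Q (32–9), V (22–19), T (38–3), X (35–6) — so U is the Condorcet winner.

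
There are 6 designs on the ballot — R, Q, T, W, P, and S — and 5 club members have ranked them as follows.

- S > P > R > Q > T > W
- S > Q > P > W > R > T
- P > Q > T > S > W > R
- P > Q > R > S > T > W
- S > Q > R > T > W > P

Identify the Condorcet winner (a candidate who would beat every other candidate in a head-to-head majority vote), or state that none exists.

S

Head-to-head results (5 voters total):
R vs Q: Q wins 4–1.
R vs T: R wins 4–1.
R vs W: R wins 3–2.
R vs P: P wins 4–1.
R vs S: S wins 4–1.
Q vs T: Q wins 5–0.
Q vs W: Q wins 5–0.
Q vs P: P wins 3–2.
Q vs S: S wins 3–2.
T vs W: T wins 4–1.
T vs P: P wins 4–1.
T vs S: S wins 4–1.
W vs P: P wins 4–1.
W vs S: S wins 5–0.
P vs S: S wins 3–2.
S beats each rival — R (4–1), Q (3–2), T (4–1), W (5–0), P (3–2) — so S is the Condorcet winner.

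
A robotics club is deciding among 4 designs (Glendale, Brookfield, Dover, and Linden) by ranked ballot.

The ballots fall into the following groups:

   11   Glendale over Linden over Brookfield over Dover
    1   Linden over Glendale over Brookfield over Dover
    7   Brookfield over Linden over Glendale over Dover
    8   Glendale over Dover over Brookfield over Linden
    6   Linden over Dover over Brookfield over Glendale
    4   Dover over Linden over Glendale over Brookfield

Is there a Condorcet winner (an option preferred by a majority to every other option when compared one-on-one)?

Head-to-head results (37 voters total):
Glendale vs Brookfield: Glendale wins 24–13.
Glendale vs Dover: Glendale wins 27–10.
Glendale vs Linden: Glendale wins 19–18.
Brookfield vs Dover: Brookfield wins 19–18.
Brookfield vs Linden: Linden wins 22–15.
Dover vs Linden: Linden wins 25–12.
Glendale beats each rival — Brookfield (24–13), Dover (27–10), Linden (19–18) — so Glendale is the Condorcet winner.

Yes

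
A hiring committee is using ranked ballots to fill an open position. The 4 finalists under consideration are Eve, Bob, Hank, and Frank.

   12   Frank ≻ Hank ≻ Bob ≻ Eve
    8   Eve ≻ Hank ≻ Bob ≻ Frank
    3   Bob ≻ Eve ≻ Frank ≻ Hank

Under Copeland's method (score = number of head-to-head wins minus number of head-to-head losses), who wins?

Frank

Pairwise results:
  Eve vs Bob: Bob wins 15–8.
  Eve vs Hank: Hank wins 12–11.
  Eve vs Frank: Frank wins 12–11.
  Bob vs Hank: Hank wins 20–3.
  Bob vs Frank: Frank wins 12–11.
  Hank vs Frank: Frank wins 15–8.
Copeland scores (wins − losses):
  Eve: 0 − 3 = -3
  Bob: 1 − 2 = -1
  Hank: 2 − 1 = 1
  Frank: 3 − 0 = 3
Frank has the best Copeland score.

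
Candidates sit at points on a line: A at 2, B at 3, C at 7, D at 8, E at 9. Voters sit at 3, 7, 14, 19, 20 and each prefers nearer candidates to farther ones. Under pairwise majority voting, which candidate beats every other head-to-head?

With single-peaked preferences on a line, the Condorcet winner is the candidate closest to the median voter.
The median voter (position 14) is closest to E at 9.
Check: E vs B — voters closer to E: 4 of 5.

E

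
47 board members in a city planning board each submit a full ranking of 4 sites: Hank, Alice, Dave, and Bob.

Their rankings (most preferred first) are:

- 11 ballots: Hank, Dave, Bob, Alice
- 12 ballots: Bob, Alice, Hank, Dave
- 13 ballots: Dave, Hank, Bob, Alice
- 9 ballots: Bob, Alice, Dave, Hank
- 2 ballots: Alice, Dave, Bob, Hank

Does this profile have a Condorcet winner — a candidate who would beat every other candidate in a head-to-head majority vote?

Yes

Head-to-head results (47 voters total):
Hank vs Alice: Hank wins 24–23.
Hank vs Dave: Dave wins 24–23.
Hank vs Bob: Hank wins 24–23.
Alice vs Dave: Dave wins 24–23.
Alice vs Bob: Bob wins 45–2.
Dave vs Bob: Dave wins 26–21.
Dave beats each rival — Hank (24–23), Alice (24–23), Bob (26–21) — so Dave is the Condorcet winner.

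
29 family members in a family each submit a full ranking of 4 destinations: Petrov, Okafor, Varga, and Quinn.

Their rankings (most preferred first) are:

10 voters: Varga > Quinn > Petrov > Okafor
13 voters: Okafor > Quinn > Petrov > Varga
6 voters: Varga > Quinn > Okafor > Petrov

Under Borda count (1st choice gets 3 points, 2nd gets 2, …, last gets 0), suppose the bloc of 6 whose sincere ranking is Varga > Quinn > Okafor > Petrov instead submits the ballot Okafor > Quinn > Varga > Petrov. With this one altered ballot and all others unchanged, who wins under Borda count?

Borda totals with the altered ballot: Petrov 23, Okafor 57, Varga 36, Quinn 58.
The winner is unchanged: still Quinn.

Quinn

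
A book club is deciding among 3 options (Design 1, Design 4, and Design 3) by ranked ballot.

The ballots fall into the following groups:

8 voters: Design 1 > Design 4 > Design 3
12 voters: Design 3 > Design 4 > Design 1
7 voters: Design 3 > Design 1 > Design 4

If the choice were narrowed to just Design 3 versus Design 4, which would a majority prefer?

Ballots ranking Design 3 above Design 4: 12+7 = 19.
Ballots ranking Design 4 above Design 3: 8.
Design 3 wins the head-to-head, 19–8.

Design 3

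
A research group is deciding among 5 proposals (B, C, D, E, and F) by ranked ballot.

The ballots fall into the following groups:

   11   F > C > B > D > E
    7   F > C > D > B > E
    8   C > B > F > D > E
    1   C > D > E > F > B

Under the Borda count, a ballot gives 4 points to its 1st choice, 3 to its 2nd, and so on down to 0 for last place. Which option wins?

C

Borda scores:
  B: 11·2 + 7·1 + 8·3 + 0 = 53
  C: 11·3 + 7·3 + 8·4 + 4 = 90
  D: 11·1 + 7·2 + 8·1 + 3 = 36
  E: 11·0 + 7·0 + 8·0 + 2 = 2
  F: 11·4 + 7·4 + 8·2 + 1 = 89
C has the highest total.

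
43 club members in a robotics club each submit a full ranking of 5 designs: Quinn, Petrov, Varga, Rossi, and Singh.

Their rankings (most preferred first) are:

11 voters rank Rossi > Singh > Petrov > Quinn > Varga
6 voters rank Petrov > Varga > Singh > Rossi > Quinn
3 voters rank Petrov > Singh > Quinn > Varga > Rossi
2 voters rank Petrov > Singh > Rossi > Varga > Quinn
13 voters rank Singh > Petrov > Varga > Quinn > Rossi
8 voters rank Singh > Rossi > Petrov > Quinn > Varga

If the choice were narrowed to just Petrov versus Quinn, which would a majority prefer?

Ballots ranking Petrov above Quinn: 11+6+3+2+13+8 = 43.
Ballots ranking Quinn above Petrov: 0.
Petrov wins the head-to-head, 43–0.

Petrov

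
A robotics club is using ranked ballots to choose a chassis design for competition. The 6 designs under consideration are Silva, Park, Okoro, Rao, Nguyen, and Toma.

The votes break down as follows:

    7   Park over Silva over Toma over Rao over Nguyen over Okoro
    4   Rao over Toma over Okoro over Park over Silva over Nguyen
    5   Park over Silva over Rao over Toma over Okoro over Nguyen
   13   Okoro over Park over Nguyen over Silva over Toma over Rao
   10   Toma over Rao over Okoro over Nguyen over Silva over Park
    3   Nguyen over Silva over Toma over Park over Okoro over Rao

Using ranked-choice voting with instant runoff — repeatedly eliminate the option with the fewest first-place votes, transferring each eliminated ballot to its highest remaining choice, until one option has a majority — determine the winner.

Toma

Round 1: Okoro 13, Park 12, Toma 10, Rao 4, Nguyen 3, Silva 0. Silva has the fewest and is eliminated.
Round 2: Okoro 13, Park 12, Toma 10, Rao 4, Nguyen 3. Nguyen has the fewest and is eliminated.
Round 3: Okoro 13, Toma 13, Park 12, Rao 4. Rao has the fewest and is eliminated.
Round 4: Toma 17, Okoro 13, Park 12. Park has the fewest and is eliminated.
Round 5: Toma 29, Okoro 13. Toma has a majority.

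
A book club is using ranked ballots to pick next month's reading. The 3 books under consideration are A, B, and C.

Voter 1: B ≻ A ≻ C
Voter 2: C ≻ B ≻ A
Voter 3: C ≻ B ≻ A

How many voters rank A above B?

Ballots ranking A above B: 0.
Ballots ranking B above A: 3.
So 0 of 3 voters prefer A to B.

0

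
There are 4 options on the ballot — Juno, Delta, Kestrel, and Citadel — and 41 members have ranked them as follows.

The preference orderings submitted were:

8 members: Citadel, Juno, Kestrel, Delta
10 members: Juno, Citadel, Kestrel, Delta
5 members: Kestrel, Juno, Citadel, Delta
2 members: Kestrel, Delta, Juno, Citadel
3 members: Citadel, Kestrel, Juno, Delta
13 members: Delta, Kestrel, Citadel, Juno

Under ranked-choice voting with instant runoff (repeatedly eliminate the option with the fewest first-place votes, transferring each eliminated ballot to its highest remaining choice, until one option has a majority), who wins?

Juno

Round 1: Delta 13, Citadel 11, Juno 10, Kestrel 7. Kestrel has the fewest and is eliminated.
Round 2: Juno 15, Delta 15, Citadel 11. Citadel has the fewest and is eliminated.
Round 3: Juno 26, Delta 15. Juno has a majority.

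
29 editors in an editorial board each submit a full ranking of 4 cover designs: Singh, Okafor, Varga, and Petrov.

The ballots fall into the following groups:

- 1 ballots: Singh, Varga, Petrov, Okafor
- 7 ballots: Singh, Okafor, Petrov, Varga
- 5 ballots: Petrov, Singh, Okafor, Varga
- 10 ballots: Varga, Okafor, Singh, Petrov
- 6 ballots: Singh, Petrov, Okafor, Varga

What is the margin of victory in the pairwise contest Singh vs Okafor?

9

Ballots ranking Singh above Okafor: 1+7+5+6 = 19.
Ballots ranking Okafor above Singh: 10.
Singh wins 19–10, a margin of 9.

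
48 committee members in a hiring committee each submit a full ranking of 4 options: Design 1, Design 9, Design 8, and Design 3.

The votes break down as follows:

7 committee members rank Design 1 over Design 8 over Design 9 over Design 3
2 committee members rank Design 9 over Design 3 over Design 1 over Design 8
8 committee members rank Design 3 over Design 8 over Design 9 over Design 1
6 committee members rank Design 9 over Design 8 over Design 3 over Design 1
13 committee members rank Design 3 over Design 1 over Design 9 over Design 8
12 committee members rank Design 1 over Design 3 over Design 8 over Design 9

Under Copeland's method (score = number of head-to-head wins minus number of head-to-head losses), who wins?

Design 3

Pairwise results:
  Design 1 vs Design 9: Design 1 wins 32–16.
  Design 1 vs Design 8: Design 1 wins 34–14.
  Design 1 vs Design 3: Design 3 wins 29–19.
  Design 9 vs Design 8: Design 8 wins 27–21.
  Design 9 vs Design 3: Design 3 wins 33–15.
  Design 8 vs Design 3: Design 3 wins 35–13.
Copeland scores (wins − losses):
  Design 1: 2 − 1 = 1
  Design 9: 0 − 3 = -3
  Design 8: 1 − 2 = -1
  Design 3: 3 − 0 = 3
Design 3 has the best Copeland score.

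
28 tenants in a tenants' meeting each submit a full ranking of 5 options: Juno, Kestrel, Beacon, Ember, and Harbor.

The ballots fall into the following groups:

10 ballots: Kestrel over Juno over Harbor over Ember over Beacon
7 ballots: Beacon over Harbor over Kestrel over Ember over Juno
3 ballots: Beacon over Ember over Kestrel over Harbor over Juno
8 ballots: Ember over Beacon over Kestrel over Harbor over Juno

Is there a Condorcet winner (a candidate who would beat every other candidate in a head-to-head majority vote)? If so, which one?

No Condorcet winner

Head-to-head results (28 voters total):
Juno vs Kestrel: Kestrel wins 28–0.
Juno vs Beacon: Beacon wins 18–10.
Juno vs Ember: Ember wins 18–10.
Juno vs Harbor: Harbor wins 18–10.
Kestrel vs Beacon: Beacon wins 18–10.
Kestrel vs Ember: Kestrel wins 17–11.
Kestrel vs Harbor: Kestrel wins 21–7.
Beacon vs Ember: Ember wins 18–10.
Beacon vs Harbor: Beacon wins 18–10.
Ember vs Harbor: Harbor wins 17–11.
No candidate beats all others: Kestrel beats Ember beats Beacon beats Kestrel, a majority cycle.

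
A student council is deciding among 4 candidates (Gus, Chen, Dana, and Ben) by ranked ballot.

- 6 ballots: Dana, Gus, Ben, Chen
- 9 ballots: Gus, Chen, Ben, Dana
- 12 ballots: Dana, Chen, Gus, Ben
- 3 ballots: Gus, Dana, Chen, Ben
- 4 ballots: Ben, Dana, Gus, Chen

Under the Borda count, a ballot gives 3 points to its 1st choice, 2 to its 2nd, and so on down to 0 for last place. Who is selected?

Dana

Borda scores:
  Gus: 6·2 + 9·3 + 12·1 + 3·3 + 4·1 = 64
  Chen: 6·0 + 9·2 + 12·2 + 3·1 + 4·0 = 45
  Dana: 6·3 + 9·0 + 12·3 + 3·2 + 4·2 = 68
  Ben: 6·1 + 9·1 + 12·0 + 3·0 + 4·3 = 27
Dana has the highest total.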